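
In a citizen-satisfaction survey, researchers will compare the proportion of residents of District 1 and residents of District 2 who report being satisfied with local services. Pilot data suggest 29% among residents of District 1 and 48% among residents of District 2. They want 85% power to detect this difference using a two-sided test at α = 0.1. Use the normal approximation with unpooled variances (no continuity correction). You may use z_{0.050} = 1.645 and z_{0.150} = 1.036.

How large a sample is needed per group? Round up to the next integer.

n = (z_{α/2} + z_β)² · [p₁(1−p₁) + p₂(1−p₂)] / (p₁ − p₂)²
  = (1.645 + 1.036)² · (0.29·0.71 + 0.48·0.52) / (-0.19)²
  = (2.681)² · (0.2059 + 0.2496) / 0.0361
  = 7.1878 · 0.4555 / 0.0361
  = 90.69
Round up → n = 91 per group.

n = 91 per group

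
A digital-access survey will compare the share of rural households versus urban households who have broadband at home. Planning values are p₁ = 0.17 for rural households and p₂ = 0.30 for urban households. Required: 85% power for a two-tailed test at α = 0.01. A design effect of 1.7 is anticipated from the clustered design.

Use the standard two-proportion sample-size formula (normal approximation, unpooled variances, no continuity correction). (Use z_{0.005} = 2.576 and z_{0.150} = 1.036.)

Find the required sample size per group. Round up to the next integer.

n = 461 per group

n = (z_{α/2} + z_β)² · [p₁(1−p₁) + p₂(1−p₂)] / (p₁ − p₂)²
  = (2.576 + 1.036)² · (0.17·0.83 + 0.30·0.70) / (-0.13)²
  = (3.612)² · (0.1411 + 0.2100) / 0.0169
  = 13.0465 · 0.3511 / 0.0169
  = 271.04
Design effect: 1.7 × 271.04 = 460.77.
Round up → n = 461 per group.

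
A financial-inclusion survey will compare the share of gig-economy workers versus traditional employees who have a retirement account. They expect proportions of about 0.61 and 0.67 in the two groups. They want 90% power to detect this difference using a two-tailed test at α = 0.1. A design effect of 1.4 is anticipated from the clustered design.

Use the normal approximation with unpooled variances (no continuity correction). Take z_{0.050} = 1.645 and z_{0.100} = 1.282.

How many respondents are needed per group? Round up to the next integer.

n = 1530 per group

n = (z_{α/2} + z_β)² · [p₁(1−p₁) + p₂(1−p₂)] / (p₁ − p₂)²
  = (1.645 + 1.282)² · (0.61·0.39 + 0.67·0.33) / (-0.06)²
  = (2.927)² · (0.2379 + 0.2211) / 0.0036
  = 8.5673 · 0.4590 / 0.0036
  = 1092.33
Design effect: 1.4 × 1092.33 = 1529.27.
Round up → n = 1530 per group.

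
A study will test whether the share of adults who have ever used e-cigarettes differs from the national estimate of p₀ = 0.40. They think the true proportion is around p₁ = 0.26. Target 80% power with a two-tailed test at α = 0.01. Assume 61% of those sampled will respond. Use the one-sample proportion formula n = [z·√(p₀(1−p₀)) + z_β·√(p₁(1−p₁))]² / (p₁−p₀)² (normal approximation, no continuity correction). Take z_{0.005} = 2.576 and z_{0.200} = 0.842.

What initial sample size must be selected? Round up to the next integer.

n = 223

n = [z_{α/2}·√(p₀q₀) + z_β·√(p₁q₁)]² / (p₁ − p₀)²
  = [2.576·√(0.40·0.60) + 0.842·√(0.26·0.74)]² / (-0.14)²
  = [2.576·0.4899 + 0.842·0.4386]² / 0.0196
  = [1.6313]² / 0.0196
  = 135.77
Adjust for 61% response: 135.77 / 0.61 = 222.58.
Round up → n = 223.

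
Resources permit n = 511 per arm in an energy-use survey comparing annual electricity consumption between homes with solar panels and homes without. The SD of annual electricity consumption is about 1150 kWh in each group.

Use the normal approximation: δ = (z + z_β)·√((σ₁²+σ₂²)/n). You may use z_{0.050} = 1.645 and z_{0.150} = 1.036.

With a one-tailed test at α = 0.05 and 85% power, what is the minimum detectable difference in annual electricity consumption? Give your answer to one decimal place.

Minimum detectable difference ≈ 192.9 kWh

δ = (z_α + z_β) · √((σ₁²+σ₂²)/n)
  = (1.645 + 1.036) · √(2645000/511)
  = 2.681 · √5176.1
  = 2.681 · 71.9453
  = 192.8853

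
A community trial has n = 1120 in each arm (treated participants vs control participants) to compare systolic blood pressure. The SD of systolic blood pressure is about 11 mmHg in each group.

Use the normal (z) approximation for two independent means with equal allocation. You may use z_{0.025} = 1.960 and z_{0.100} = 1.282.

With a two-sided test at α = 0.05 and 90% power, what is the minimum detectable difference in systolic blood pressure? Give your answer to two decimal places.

δ = (z_{α/2} + z_β) · √((σ₁²+σ₂²)/n)
  = (1.960 + 1.282) · √(242/1120)
  = 3.242 · √0.21607
  = 3.242 · 0.4648
  = 1.5070

Minimum detectable difference ≈ 1.51 mmHg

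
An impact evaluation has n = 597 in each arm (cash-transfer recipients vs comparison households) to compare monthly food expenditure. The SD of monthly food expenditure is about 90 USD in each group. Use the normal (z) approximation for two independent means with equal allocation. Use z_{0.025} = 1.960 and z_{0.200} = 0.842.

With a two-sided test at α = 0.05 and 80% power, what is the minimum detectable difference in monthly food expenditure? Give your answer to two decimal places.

δ = (z_{α/2} + z_β) · √((σ₁²+σ₂²)/n)
  = (1.960 + 0.842) · √(16200/597)
  = 2.802 · √27.1357
  = 2.802 · 5.2092
  = 14.5962

Minimum detectable difference ≈ 14.60 USD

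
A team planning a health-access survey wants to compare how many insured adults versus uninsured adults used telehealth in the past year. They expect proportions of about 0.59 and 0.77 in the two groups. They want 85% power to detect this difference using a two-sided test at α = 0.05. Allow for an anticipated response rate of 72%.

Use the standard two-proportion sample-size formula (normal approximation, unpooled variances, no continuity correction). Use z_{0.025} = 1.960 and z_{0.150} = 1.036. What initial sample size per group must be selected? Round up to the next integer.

n = (z_{α/2} + z_β)² · [p₁(1−p₁) + p₂(1−p₂)] / (p₁ − p₂)²
  = (1.960 + 1.036)² · (0.59·0.41 + 0.77·0.23) / (-0.18)²
  = (2.996)² · (0.2419 + 0.1771) / 0.0324
  = 8.9760 · 0.4190 / 0.0324
  = 116.08
Adjust for 72% response: 116.08 / 0.72 = 161.22.
Round up → n = 162 per group.

n = 162 per group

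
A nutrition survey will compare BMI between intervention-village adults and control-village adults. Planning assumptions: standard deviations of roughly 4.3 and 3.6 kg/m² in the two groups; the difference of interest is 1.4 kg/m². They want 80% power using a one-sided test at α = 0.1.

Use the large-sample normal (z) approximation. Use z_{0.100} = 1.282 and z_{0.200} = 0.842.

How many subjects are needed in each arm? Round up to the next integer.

n = (z_α + z_β)² · (σ₁² + σ₂²) / δ²
  = (1.282 + 0.842)² · (4.3² + 3.6² = 31.45) / 1.4²
  = 4.5114 · 31.45 / 1.96
  = 72.39
Round up → n = 73 per group.

n = 73 per group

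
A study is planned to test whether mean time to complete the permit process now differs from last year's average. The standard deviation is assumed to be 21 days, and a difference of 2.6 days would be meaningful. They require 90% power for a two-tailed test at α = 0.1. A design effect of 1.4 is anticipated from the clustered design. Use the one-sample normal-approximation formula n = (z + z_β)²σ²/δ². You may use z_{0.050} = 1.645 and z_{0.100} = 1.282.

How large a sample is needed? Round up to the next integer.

n = (z_{α/2} + z_β)² · σ² / δ²
  = (1.645 + 1.282)² · 21² / 2.6²
  = 8.5673 · 441 / 6.76
  = 558.90
Design effect: 1.4 × 558.90 = 782.47.
Round up → n = 783.

n = 783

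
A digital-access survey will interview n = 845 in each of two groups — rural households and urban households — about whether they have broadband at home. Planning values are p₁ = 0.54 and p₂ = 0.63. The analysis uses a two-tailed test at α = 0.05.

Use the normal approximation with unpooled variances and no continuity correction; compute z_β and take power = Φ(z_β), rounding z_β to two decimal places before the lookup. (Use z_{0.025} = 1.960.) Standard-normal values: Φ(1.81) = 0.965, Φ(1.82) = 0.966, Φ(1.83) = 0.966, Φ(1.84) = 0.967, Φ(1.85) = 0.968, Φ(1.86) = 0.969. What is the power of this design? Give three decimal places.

z_β = |p₁−p₂|·√(n/[p₁q₁+p₂q₂]) − z_{α/2}
    = 0.09 · √(845/0.4815) − 1.960
    = 0.09 · 41.8919 − 1.960
    = 3.7703 − 1.960 = 1.8103 → 1.81
Power = Φ(1.81) = 0.965.

Power ≈ 0.965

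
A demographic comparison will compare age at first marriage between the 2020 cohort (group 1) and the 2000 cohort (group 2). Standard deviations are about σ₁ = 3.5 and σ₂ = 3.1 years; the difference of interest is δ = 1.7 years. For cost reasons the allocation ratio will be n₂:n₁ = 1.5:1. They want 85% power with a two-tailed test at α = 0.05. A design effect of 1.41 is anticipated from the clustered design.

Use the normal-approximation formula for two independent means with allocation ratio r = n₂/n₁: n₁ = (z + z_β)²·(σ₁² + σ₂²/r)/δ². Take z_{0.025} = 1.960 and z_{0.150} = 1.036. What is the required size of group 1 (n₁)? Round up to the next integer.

n₁ = 82

n₁ = (z_{α/2} + z_β)² · (σ₁² + σ₂²/r) / δ²
   = (1.960 + 1.036)² · (3.5² + 3.1²/1.5) / 1.7²
   = 8.9760 · (12.25 + 6.4067) / 2.89
   = 8.9760 · 18.6567 / 2.89
   = 57.95
Design effect: 1.41 × 57.95 = 81.70.
Round up → n₁ = 82; n₂ = r·n₁ = 1.5 × 82 = 123.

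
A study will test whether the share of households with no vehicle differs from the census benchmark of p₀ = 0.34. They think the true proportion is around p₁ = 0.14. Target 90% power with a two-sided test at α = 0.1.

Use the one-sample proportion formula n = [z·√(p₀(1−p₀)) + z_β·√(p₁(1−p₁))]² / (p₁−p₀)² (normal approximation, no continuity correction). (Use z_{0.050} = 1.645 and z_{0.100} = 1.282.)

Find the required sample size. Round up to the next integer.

n = 38

n = [z_{α/2}·√(p₀q₀) + z_β·√(p₁q₁)]² / (p₁ − p₀)²
  = [1.645·√(0.34·0.66) + 1.282·√(0.14·0.86)]² / (-0.20)²
  = [1.645·0.4737 + 1.282·0.3470]² / 0.0400
  = [1.2241]² / 0.0400
  = 37.46
Round up → n = 38.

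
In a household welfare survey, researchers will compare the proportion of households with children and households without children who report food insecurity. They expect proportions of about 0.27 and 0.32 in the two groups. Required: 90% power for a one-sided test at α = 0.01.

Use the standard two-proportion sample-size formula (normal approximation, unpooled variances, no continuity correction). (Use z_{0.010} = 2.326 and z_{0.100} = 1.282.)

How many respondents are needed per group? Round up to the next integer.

n = 2160 per group

n = (z_α + z_β)² · [p₁(1−p₁) + p₂(1−p₂)] / (p₁ − p₂)²
  = (2.326 + 1.282)² · (0.27·0.73 + 0.32·0.68) / (-0.05)²
  = (3.608)² · (0.1971 + 0.2176) / 0.0025
  = 13.0177 · 0.4147 / 0.0025
  = 2159.37
Round up → n = 2160 per group.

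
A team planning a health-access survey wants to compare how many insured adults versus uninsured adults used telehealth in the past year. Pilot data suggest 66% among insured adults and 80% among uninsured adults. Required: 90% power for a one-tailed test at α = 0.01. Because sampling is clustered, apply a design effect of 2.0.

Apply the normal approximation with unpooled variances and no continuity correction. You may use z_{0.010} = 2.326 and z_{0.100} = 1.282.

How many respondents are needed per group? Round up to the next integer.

n = (z_α + z_β)² · [p₁(1−p₁) + p₂(1−p₂)] / (p₁ − p₂)²
  = (2.326 + 1.282)² · (0.66·0.34 + 0.80·0.20) / (-0.14)²
  = (3.608)² · (0.2244 + 0.1600) / 0.0196
  = 13.0177 · 0.3844 / 0.0196
  = 255.31
Design effect: 2.0 × 255.31 = 510.61.
Round up → n = 511 per group.

n = 511 per group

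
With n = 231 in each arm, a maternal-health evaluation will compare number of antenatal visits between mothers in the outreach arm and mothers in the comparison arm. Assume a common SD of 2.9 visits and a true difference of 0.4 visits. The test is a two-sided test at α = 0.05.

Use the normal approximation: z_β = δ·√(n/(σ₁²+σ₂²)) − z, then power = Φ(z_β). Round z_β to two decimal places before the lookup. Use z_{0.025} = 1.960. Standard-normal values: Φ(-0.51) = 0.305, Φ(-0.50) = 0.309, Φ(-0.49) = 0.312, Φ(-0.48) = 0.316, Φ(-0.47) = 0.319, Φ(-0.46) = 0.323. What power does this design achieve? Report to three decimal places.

Power ≈ 0.316

z_β = δ·√(n/(σ₁²+σ₂²)) − z_{α/2}
    = 0.4 · √(231/16.82) − 1.960
    = 0.4 · 3.70589 − 1.960
    = 1.4824 − 1.960 = -0.4776 → -0.48
Power = Φ(-0.48) = 0.316.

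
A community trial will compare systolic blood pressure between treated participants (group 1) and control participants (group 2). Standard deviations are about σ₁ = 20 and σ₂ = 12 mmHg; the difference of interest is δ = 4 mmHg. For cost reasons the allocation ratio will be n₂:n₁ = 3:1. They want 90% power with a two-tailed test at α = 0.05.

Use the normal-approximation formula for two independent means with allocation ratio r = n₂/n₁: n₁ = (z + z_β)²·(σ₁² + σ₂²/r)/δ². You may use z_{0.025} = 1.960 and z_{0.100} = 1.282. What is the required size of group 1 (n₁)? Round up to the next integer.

n₁ = 295

n₁ = (z_{α/2} + z_β)² · (σ₁² + σ₂²/r) / δ²
   = (1.960 + 1.282)² · (20² + 12²/3) / 4²
   = 10.5106 · (400 + 48) / 16
   = 10.5106 · 448 / 16
   = 294.30
Round up → n₁ = 295; n₂ = r·n₁ = 3 × 295 = 885.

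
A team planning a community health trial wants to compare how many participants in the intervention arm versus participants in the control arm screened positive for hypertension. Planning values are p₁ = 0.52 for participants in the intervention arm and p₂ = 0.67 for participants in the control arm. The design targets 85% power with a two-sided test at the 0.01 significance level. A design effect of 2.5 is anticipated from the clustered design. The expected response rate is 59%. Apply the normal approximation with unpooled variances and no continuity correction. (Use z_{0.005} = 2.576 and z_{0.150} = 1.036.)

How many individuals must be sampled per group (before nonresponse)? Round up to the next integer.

n = (z_{α/2} + z_β)² · [p₁(1−p₁) + p₂(1−p₂)] / (p₁ − p₂)²
  = (2.576 + 1.036)² · (0.52·0.48 + 0.67·0.33) / (-0.15)²
  = (3.612)² · (0.2496 + 0.2211) / 0.0225
  = 13.0465 · 0.4707 / 0.0225
  = 272.93
Design effect: 2.5 × 272.93 = 682.33.
Adjust for 59% response: 682.33 / 0.59 = 1156.50.
Round up → n = 1157 per group.

n = 1157 per group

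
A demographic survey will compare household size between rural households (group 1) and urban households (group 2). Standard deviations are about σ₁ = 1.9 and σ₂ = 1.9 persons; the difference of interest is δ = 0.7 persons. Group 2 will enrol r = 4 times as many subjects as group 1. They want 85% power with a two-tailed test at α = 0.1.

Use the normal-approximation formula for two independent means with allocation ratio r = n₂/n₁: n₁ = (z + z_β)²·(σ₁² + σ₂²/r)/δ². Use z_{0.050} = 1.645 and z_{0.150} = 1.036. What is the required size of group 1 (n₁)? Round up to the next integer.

n₁ = (z_{α/2} + z_β)² · (σ₁² + σ₂²/r) / δ²
   = (1.645 + 1.036)² · (1.9² + 1.9²/4) / 0.7²
   = 7.1878 · (3.61 + 0.9025) / 0.49
   = 7.1878 · 4.5125 / 0.49
   = 66.19
Round up → n₁ = 67; n₂ = r·n₁ = 4 × 67 = 268.

n₁ = 67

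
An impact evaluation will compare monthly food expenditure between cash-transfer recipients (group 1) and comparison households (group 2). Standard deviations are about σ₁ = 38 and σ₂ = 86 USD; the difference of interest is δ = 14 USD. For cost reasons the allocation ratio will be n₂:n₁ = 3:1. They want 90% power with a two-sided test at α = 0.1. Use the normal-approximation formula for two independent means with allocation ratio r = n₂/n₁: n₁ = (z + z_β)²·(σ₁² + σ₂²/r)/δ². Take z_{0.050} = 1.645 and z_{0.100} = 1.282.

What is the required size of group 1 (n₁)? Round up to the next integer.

n₁ = (z_{α/2} + z_β)² · (σ₁² + σ₂²/r) / δ²
   = (1.645 + 1.282)² · (38² + 86²/3) / 14²
   = 8.5673 · (1444 + 2465.3) / 196
   = 8.5673 · 3909.3 / 196
   = 170.88
Round up → n₁ = 171; n₂ = r·n₁ = 3 × 171 = 513.

n₁ = 171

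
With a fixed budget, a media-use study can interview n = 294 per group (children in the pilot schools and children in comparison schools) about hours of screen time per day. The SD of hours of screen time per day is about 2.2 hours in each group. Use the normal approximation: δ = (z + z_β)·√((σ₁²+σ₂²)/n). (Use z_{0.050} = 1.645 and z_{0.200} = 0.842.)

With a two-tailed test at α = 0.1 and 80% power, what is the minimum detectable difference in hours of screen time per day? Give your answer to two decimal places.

Minimum detectable difference ≈ 0.45 hours

δ = (z_{α/2} + z_β) · √((σ₁²+σ₂²)/n)
  = (1.645 + 0.842) · √(9.68/294)
  = 2.487 · √0.03293
  = 2.487 · 0.1815
  = 0.4513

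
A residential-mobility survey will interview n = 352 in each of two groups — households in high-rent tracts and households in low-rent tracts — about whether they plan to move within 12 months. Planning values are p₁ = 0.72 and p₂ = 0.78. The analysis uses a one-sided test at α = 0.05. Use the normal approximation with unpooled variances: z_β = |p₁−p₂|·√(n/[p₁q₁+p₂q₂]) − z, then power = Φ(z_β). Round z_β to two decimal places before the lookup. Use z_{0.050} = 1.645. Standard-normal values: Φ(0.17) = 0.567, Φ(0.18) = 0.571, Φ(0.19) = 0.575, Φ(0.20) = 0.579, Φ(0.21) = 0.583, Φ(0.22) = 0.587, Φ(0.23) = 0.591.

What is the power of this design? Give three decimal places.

Power ≈ 0.579

z_β = |p₁−p₂|·√(n/[p₁q₁+p₂q₂]) − z_α
    = 0.06 · √(352/0.3732) − 1.645
    = 0.06 · 30.7115 − 1.645
    = 1.8427 − 1.645 = 0.1977 → 0.20
Power = Φ(0.20) = 0.579.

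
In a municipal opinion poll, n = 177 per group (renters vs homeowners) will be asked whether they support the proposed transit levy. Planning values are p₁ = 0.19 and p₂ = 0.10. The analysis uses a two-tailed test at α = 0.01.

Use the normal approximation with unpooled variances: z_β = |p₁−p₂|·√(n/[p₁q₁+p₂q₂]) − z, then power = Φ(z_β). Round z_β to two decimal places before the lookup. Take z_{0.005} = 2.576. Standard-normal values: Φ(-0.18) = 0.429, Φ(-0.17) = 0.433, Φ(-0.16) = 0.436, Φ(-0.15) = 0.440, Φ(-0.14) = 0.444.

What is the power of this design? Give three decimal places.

z_β = |p₁−p₂|·√(n/[p₁q₁+p₂q₂]) − z_{α/2}
    = 0.09 · √(177/0.2439) − 2.576
    = 0.09 · 26.9390 − 2.576
    = 2.4245 − 2.576 = -0.1515 → -0.15
Power = Φ(-0.15) = 0.440.

Power ≈ 0.440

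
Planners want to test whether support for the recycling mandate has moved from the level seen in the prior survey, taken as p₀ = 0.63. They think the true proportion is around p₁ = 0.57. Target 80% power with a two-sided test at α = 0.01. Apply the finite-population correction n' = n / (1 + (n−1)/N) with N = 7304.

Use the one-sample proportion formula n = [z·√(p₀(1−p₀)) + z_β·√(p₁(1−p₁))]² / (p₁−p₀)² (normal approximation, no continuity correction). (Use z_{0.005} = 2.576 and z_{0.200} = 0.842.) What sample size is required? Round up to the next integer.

n = 694

n = [z_{α/2}·√(p₀q₀) + z_β·√(p₁q₁)]² / (p₁ − p₀)²
  = [2.576·√(0.63·0.37) + 0.842·√(0.57·0.43)]² / (-0.06)²
  = [2.576·0.4828 + 0.842·0.4951]² / 0.0036
  = [1.6606]² / 0.0036
  = 765.96
Finite-population correction (N = 7304): 765.96 / (1 + (765.96 − 1)/7304) = 693.34.
Round up → n = 694.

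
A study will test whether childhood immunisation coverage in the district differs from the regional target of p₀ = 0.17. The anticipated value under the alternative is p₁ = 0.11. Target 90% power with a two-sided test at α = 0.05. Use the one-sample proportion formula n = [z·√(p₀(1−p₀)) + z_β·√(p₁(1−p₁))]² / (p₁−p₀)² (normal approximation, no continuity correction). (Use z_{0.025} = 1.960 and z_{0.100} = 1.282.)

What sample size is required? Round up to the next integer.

n = [z_{α/2}·√(p₀q₀) + z_β·√(p₁q₁)]² / (p₁ − p₀)²
  = [1.960·√(0.17·0.83) + 1.282·√(0.11·0.89)]² / (-0.06)²
  = [1.960·0.3756 + 1.282·0.3129]² / 0.0036
  = [1.1374]² / 0.0036
  = 359.33
Round up → n = 360.

n = 360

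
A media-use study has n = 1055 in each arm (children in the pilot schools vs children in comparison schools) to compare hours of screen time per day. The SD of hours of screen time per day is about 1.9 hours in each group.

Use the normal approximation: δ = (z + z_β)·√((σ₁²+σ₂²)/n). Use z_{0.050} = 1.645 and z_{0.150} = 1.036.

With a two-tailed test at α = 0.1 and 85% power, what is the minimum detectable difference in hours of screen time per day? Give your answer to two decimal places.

δ = (z_{α/2} + z_β) · √((σ₁²+σ₂²)/n)
  = (1.645 + 1.036) · √(7.22/1055)
  = 2.681 · √0.00684
  = 2.681 · 0.0827
  = 0.2218

Minimum detectable difference ≈ 0.22 hours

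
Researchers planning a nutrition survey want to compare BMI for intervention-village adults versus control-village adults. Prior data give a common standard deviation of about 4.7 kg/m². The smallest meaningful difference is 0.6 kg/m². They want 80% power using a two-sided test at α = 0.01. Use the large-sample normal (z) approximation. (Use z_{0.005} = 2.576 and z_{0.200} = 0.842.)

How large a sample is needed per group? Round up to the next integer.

n = 1434 per group

n = (z_{α/2} + z_β)² · (σ₁² + σ₂²) / δ²
  = (2.576 + 0.842)² · (2·4.7² = 44.18) / 0.6²
  = 11.6827 · 44.18 / 0.36
  = 1433.73
Round up → n = 1434 per group.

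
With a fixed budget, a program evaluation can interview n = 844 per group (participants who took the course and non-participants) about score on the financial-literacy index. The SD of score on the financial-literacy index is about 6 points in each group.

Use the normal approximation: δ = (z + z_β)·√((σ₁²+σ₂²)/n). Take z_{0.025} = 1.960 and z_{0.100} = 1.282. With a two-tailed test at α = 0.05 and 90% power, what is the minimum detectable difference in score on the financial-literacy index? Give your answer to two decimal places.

δ = (z_{α/2} + z_β) · √((σ₁²+σ₂²)/n)
  = (1.960 + 1.282) · √(72/844)
  = 3.242 · √0.08531
  = 3.242 · 0.2921
  = 0.9469

Minimum detectable difference ≈ 0.95 points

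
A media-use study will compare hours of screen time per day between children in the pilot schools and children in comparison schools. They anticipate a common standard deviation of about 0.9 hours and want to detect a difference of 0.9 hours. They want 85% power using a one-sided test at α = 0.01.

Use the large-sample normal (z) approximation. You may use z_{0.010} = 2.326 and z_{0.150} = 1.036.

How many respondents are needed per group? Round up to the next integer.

n = (z_α + z_β)² · (σ₁² + σ₂²) / δ²
  = (2.326 + 1.036)² · (2·0.9² = 1.62) / 0.9²
  = 11.3030 · 1.62 / 0.81
  = 22.61
Round up → n = 23 per group.

n = 23 per group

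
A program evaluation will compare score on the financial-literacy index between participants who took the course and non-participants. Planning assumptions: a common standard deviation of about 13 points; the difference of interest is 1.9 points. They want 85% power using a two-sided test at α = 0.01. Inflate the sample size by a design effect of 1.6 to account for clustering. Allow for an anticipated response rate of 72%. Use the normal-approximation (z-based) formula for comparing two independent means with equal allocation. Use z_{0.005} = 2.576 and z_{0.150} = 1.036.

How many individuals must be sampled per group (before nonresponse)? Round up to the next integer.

n = 2715 per group

n = (z_{α/2} + z_β)² · (σ₁² + σ₂²) / δ²
  = (2.576 + 1.036)² · (2·13² = 338) / 1.9²
  = 13.0465 · 338 / 3.61
  = 1221.53
Design effect: 1.6 × 1221.53 = 1954.45.
Adjust for 72% response: 1954.45 / 0.72 = 2714.52.
Round up → n = 2715 per group.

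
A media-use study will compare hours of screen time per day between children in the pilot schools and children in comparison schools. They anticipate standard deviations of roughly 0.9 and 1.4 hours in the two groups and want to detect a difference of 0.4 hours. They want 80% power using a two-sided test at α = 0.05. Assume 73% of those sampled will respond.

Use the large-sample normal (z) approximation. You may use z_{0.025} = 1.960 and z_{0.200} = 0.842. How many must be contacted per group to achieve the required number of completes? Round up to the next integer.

n = (z_{α/2} + z_β)² · (σ₁² + σ₂²) / δ²
  = (1.960 + 0.842)² · (0.9² + 1.4² = 2.77) / 0.4²
  = 7.8512 · 2.77 / 0.16
  = 135.92
Adjust for 73% response: 135.92 / 0.73 = 186.20.
Round up → n = 187 per group.

n = 187 per group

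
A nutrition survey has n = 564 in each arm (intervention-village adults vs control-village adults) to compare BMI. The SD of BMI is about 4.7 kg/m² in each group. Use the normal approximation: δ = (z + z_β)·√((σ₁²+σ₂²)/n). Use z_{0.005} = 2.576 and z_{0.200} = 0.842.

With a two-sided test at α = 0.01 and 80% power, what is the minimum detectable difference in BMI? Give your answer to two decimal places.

Minimum detectable difference ≈ 0.96 kg/m²

δ = (z_{α/2} + z_β) · √((σ₁²+σ₂²)/n)
  = (2.576 + 0.842) · √(44.18/564)
  = 3.418 · √0.07833
  = 3.418 · 0.2799
  = 0.9566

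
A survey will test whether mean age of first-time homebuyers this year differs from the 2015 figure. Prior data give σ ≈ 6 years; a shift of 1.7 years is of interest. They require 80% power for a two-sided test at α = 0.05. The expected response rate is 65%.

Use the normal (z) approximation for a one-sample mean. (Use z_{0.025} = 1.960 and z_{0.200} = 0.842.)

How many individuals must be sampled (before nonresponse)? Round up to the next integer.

n = (z_{α/2} + z_β)² · σ² / δ²
  = (1.960 + 0.842)² · 6² / 1.7²
  = 7.8512 · 36 / 2.89
  = 97.80
Adjust for 65% response: 97.80 / 0.65 = 150.46.
Round up → n = 151.

n = 151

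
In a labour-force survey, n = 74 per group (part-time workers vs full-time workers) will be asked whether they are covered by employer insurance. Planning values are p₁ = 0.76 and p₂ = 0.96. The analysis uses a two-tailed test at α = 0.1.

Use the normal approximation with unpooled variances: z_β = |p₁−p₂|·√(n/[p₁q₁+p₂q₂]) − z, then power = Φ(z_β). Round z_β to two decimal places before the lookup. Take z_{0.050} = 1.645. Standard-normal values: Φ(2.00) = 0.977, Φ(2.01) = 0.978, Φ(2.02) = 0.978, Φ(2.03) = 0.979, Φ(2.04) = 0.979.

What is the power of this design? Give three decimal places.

Power ≈ 0.978

z_β = |p₁−p₂|·√(n/[p₁q₁+p₂q₂]) − z_{α/2}
    = 0.20 · √(74/0.2208) − 1.645
    = 0.20 · 18.3070 − 1.645
    = 3.6614 − 1.645 = 2.0164 → 2.02
Power = Φ(2.02) = 0.978.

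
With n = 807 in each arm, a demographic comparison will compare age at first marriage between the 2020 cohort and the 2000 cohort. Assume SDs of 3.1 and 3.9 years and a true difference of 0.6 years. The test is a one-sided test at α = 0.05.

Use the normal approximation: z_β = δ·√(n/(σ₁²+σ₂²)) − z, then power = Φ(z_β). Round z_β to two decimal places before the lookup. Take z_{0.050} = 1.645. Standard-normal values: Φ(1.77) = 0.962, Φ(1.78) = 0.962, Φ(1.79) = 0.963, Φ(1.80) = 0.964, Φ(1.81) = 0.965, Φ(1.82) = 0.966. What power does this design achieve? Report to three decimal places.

z_β = δ·√(n/(σ₁²+σ₂²)) − z_α
    = 0.6 · √(807/24.82) − 1.645
    = 0.6 · 5.70211 − 1.645
    = 3.4213 − 1.645 = 1.7763 → 1.78
Power = Φ(1.78) = 0.962.

Power ≈ 0.962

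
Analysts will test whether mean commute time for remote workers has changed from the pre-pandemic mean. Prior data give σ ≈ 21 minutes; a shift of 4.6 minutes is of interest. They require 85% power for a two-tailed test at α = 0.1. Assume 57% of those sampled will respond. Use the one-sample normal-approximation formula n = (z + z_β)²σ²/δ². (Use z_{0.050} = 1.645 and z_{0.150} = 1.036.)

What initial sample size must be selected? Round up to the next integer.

n = 263

n = (z_{α/2} + z_β)² · σ² / δ²
  = (1.645 + 1.036)² · 21² / 4.6²
  = 7.1878 · 441 / 21.16
  = 149.80
Adjust for 57% response: 149.80 / 0.57 = 262.81.
Round up → n = 263.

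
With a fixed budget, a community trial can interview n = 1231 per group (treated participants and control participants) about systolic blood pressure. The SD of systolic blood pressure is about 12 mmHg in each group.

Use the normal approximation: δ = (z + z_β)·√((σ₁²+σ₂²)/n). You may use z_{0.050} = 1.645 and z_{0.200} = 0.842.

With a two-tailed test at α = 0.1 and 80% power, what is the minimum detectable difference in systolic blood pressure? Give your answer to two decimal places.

Minimum detectable difference ≈ 1.20 mmHg

δ = (z_{α/2} + z_β) · √((σ₁²+σ₂²)/n)
  = (1.645 + 0.842) · √(288/1231)
  = 2.487 · √0.23396
  = 2.487 · 0.4837
  = 1.2029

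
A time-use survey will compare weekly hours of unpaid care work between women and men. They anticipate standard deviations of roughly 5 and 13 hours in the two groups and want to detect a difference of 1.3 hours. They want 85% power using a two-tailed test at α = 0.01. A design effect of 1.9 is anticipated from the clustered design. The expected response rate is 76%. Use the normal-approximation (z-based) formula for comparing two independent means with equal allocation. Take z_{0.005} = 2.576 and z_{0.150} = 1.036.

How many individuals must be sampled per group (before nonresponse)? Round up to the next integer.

n = 3745 per group

n = (z_{α/2} + z_β)² · (σ₁² + σ₂²) / δ²
  = (2.576 + 1.036)² · (5² + 13² = 194) / 1.3²
  = 13.0465 · 194 / 1.69
  = 1497.65
Design effect: 1.9 × 1497.65 = 2845.54.
Adjust for 76% response: 2845.54 / 0.76 = 3744.13.
Round up → n = 3745 per group.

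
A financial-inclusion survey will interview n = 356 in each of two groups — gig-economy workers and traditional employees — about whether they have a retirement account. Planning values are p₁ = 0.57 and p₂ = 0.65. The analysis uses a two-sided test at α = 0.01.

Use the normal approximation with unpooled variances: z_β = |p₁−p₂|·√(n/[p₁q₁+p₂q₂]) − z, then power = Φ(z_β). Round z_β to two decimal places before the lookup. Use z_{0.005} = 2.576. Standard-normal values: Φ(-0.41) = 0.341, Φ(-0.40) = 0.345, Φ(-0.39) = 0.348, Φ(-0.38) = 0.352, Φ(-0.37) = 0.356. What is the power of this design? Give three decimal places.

z_β = |p₁−p₂|·√(n/[p₁q₁+p₂q₂]) − z_{α/2}
    = 0.08 · √(356/0.4726) − 2.576
    = 0.08 · 27.4459 − 2.576
    = 2.1957 − 2.576 = -0.3803 → -0.38
Power = Φ(-0.38) = 0.352.

Power ≈ 0.352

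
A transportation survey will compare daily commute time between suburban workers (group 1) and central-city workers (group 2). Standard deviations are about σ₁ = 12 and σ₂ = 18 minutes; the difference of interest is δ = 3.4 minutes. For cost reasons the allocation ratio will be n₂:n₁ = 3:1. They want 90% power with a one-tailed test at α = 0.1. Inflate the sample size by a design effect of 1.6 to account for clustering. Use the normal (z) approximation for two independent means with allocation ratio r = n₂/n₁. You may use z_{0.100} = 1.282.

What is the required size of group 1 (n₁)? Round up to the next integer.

n₁ = (z_α + z_β)² · (σ₁² + σ₂²/r) / δ²
   = (1.282 + 1.282)² · (12² + 18²/3) / 3.4²
   = 6.5741 · (144 + 108) / 11.56
   = 6.5741 · 252 / 11.56
   = 143.31
Design effect: 1.6 × 143.31 = 229.30.
Round up → n₁ = 230; n₂ = r·n₁ = 3 × 230 = 690.

n₁ = 230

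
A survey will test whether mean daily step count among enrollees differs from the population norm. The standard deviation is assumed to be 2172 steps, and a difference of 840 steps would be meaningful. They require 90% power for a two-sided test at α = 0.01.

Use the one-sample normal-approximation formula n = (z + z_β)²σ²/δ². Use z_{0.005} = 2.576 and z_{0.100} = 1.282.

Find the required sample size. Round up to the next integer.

n = (z_{α/2} + z_β)² · σ² / δ²
  = (2.576 + 1.282)² · 2172² / 840²
  = 14.8842 · 4717584 / 705600
  = 99.51
Round up → n = 100.

n = 100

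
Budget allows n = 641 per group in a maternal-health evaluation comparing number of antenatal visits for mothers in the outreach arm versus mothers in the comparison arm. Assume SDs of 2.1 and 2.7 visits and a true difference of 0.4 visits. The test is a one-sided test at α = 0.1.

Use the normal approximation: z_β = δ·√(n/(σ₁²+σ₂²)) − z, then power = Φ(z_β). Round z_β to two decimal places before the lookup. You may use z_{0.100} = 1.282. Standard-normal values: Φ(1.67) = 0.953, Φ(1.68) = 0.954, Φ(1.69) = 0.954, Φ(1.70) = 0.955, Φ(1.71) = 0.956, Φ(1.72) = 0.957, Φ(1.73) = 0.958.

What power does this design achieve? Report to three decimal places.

z_β = δ·√(n/(σ₁²+σ₂²)) − z_α
    = 0.4 · √(641/11.7) − 1.282
    = 0.4 · 7.40178 − 1.282
    = 2.9607 − 1.282 = 1.6787 → 1.68
Power = Φ(1.68) = 0.954.

Power ≈ 0.954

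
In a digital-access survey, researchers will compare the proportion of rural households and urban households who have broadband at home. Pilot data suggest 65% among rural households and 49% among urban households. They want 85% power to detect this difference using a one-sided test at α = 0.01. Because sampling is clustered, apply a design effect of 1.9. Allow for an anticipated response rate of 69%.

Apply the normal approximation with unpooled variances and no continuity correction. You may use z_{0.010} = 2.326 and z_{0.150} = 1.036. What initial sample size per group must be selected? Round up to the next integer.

n = 581 per group

n = (z_α + z_β)² · [p₁(1−p₁) + p₂(1−p₂)] / (p₁ − p₂)²
  = (2.326 + 1.036)² · (0.65·0.35 + 0.49·0.51) / (0.16)²
  = (3.362)² · (0.2275 + 0.2499) / 0.0256
  = 11.3030 · 0.4774 / 0.0256
  = 210.78
Design effect: 1.9 × 210.78 = 400.49.
Adjust for 69% response: 400.49 / 0.69 = 580.42.
Round up → n = 581 per group.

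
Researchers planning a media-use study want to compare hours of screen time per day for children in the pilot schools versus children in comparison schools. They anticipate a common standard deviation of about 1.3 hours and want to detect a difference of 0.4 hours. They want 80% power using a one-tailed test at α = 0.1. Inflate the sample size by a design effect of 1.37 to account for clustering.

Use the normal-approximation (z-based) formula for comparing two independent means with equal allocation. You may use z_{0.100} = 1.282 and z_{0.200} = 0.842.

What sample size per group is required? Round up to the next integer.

n = 131 per group

n = (z_α + z_β)² · (σ₁² + σ₂²) / δ²
  = (1.282 + 0.842)² · (2·1.3² = 3.38) / 0.4²
  = 4.5114 · 3.38 / 0.16
  = 95.30
Design effect: 1.37 × 95.30 = 130.56.
Round up → n = 131 per group.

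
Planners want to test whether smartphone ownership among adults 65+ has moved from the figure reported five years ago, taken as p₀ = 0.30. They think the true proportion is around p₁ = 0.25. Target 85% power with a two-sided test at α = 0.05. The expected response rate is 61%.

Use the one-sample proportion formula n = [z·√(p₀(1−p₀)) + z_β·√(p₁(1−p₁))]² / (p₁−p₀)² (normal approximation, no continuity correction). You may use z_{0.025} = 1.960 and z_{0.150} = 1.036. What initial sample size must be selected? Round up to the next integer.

n = [z_{α/2}·√(p₀q₀) + z_β·√(p₁q₁)]² / (p₁ − p₀)²
  = [1.960·√(0.30·0.70) + 1.036·√(0.25·0.75)]² / (-0.05)²
  = [1.960·0.4583 + 1.036·0.4330]² / 0.0025
  = [1.3468]² / 0.0025
  = 725.53
Adjust for 61% response: 725.53 / 0.61 = 1189.40.
Round up → n = 1190.

n = 1190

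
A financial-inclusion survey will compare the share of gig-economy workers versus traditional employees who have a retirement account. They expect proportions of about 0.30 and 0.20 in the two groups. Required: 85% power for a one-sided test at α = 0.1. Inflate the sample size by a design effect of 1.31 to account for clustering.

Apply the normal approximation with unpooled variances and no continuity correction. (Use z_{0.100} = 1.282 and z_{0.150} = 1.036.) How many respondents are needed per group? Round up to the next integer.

n = (z_α + z_β)² · [p₁(1−p₁) + p₂(1−p₂)] / (p₁ − p₂)²
  = (1.282 + 1.036)² · (0.30·0.70 + 0.20·0.80) / (0.10)²
  = (2.318)² · (0.2100 + 0.1600) / 0.0100
  = 5.3731 · 0.3700 / 0.0100
  = 198.81
Design effect: 1.31 × 198.81 = 260.44.
Round up → n = 261 per group.

n = 261 per group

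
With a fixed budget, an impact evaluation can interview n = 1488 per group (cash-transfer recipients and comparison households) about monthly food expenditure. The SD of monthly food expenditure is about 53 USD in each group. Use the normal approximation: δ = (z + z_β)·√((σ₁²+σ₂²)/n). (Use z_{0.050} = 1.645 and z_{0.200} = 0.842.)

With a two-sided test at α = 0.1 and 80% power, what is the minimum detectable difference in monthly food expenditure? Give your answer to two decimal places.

δ = (z_{α/2} + z_β) · √((σ₁²+σ₂²)/n)
  = (1.645 + 0.842) · √(5618/1488)
  = 2.487 · √3.7755
  = 2.487 · 1.9431
  = 4.8324

Minimum detectable difference ≈ 4.83 USD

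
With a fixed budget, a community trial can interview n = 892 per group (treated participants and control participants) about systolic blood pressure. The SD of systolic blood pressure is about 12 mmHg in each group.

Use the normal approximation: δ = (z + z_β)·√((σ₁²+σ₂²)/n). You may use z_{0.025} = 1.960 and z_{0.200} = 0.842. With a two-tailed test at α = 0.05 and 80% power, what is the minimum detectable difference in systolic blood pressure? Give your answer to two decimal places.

Minimum detectable difference ≈ 1.59 mmHg

δ = (z_{α/2} + z_β) · √((σ₁²+σ₂²)/n)
  = (1.960 + 0.842) · √(288/892)
  = 2.802 · √0.32287
  = 2.802 · 0.5682
  = 1.5921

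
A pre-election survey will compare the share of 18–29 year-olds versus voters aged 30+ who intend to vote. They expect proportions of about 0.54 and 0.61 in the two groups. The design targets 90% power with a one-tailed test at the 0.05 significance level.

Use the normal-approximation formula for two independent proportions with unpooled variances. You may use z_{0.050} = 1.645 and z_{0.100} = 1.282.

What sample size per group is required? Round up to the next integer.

n = (z_α + z_β)² · [p₁(1−p₁) + p₂(1−p₂)] / (p₁ − p₂)²
  = (1.645 + 1.282)² · (0.54·0.46 + 0.61·0.39) / (-0.07)²
  = (2.927)² · (0.2484 + 0.2379) / 0.0049
  = 8.5673 · 0.4863 / 0.0049
  = 850.26
Round up → n = 851 per group.

n = 851 per group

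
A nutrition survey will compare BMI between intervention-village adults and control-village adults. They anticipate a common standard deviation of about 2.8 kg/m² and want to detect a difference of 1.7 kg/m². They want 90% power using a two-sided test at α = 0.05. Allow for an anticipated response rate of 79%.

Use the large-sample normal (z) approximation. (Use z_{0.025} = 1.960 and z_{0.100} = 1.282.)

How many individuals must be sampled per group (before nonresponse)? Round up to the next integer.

n = 73 per group

n = (z_{α/2} + z_β)² · (σ₁² + σ₂²) / δ²
  = (1.960 + 1.282)² · (2·2.8² = 15.68) / 1.7²
  = 10.5106 · 15.68 / 2.89
  = 57.03
Adjust for 79% response: 57.03 / 0.79 = 72.19.
Round up → n = 73 per group.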